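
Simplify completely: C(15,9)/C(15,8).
7/9

Working:
C(n,k+1)/C(n,k) = (n−k)/(k+1). Here (15−8)/(8+1) = 7/9 = 7/9.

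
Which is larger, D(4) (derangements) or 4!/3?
D(4)

Reasoning: D(4) = (4-1)·[D(3) + D(2)] = 3·[2 + 1] = 9; 4!/3 = 24/3 = 8.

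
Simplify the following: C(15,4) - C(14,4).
364
C(15,4) - C(14,4) = C(14,3) = 364.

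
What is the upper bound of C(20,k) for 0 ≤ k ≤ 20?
Maximum at k = 10: C(20,10) = 184,756.

Answer: 184,756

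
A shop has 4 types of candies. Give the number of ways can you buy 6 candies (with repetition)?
84

Reasoning: Stars and bars: C(6+4-1, 6) = C(9, 6) = 84.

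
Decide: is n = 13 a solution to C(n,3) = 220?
C(13,3) = 13·12·11/3! = 1,716/6 = 286, which does not equal 220.

Answer: No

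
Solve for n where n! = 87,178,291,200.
14

Working:
n! is strictly increasing. 12! = 479,001,600, 13! = 6,227,020,800, 14! = 87,178,291,200 ✓. So n = 14.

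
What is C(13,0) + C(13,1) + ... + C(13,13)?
8,192

Solution: Sum of binomial coefficients = 2^13 = 8,192.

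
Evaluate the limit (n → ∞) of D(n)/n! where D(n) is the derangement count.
1/e

Explanation: D(n)/n! → 1/e ≈ 0.3679 as n → ∞.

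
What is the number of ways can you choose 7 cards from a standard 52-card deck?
133,784,560

Solution: C(52,7) = 133,784,560.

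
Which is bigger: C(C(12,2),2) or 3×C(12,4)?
C(C(12,2),2)

Working:
C(C(12,2),2)=2,145, 3×C(12,4)=1,485.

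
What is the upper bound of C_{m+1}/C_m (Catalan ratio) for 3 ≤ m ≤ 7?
10/3

Solution: C_{m+1}/C_m = 2(2m+1)/(m+2), which increases with m. Maximum at m = 7: 2·15/9 = 10/3.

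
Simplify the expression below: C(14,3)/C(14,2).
4

Working:
C(n,k+1)/C(n,k) = (n−k)/(k+1). Here (14−2)/(2+1) = 12/3 = 4.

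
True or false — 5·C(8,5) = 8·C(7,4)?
Absorption identity k·C(n,k) = n·C(n-1,k-1). LHS = 5·56 = 280; RHS = 8·35 = 280.

Answer: True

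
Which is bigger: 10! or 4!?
10!

Reasoning: 10!=3,628,800, 4!=24. 10! > 4!.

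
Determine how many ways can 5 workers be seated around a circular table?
24

Explanation: Circular arrangements: (5-1)! = 24.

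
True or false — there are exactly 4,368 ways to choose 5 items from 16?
True

Solution: C(16,5) = 4,368.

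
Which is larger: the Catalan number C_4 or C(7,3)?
C(7,3)

Solution: C_4 = C(8,4)/(4+1) = 70/5 = 14; C(7,3) = 35.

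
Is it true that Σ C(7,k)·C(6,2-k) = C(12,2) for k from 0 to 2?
Vandermonde's identity gives C(13,2) = 78; RHS C(12,2) = 66.

Answer: False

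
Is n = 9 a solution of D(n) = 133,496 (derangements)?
Yes

D(9) = (9-1)·[D(8) + D(7)] = 8·[14,833 + 1,854] = 133,496, which equals 133,496.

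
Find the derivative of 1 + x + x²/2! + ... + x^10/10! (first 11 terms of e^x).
Differentiating term by term gives the first 10 terms of e^x.
Final answer: 1 + x + x²/2! + ... + x^9/9!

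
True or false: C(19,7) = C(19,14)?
False

Reasoning: C(19,7) = 50,388 but C(19,14) = 11,628; symmetry gives C(19,7) = C(19,12), not C(19,14).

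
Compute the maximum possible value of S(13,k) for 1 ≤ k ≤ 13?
9,321,312

Reasoning: Row S(13,k) for k = 1..13 (via S(n,k) = k·S(n−1,k) + S(n−1,k−1)): 1, 4,095, 261,625, 2,532,530, 7,508,501, 9,321,312, 5,715,424, 1,899,612, 359,502, 39,325, 2,431, 78, 1. The row is unimodal; maximum at k = 6: 9,321,312.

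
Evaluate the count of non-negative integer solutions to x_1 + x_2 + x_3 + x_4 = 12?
455

Solution: C(12+4-1, 4-1) = 455.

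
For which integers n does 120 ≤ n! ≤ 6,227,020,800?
5, 6, 7, 8, 9, 10, 11, 12, 13
n! is strictly increasing; 5! = 120 and 13! = 6,227,020,800, so valid n = 5, 6, 7, 8, 9, 10, 11, 12, 13.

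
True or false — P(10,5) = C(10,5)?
False

Reasoning: P(10,5) = 30,240 but C(10,5) = 252; they differ by a factor of 5! = 120, so the statement does not hold.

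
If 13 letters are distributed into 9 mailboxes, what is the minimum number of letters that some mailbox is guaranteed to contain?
Pigeonhole: ⌈13/9⌉ = 2.
Final answer: 2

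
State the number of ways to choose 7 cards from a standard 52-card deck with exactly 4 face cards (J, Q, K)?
4,890,600

12 face cards and 40 non-face cards: C(12,4) × C(40,3) = 495 × 9,880 = 4,890,600.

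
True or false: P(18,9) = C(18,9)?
P(18,9) = 17,643,225,600 and C(18,9) = 48,620; P(n,r) = r! × C(n,r) so P > C whenever r ≥ 2.
Final answer: False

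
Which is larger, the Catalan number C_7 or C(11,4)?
C_7

C_7 = C(14,7)/(7+1) = 3,432/8 = 429; C(11,4) = 330.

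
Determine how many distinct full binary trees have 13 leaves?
208,012

Solution: Using the Catalan number formula: C_n = C(2n, n) / (n+1)
C_12 = C(24, 12) / (12+1)
     = 2704156 / 13
     = 208,012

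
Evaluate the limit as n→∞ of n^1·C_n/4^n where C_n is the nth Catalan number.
C_n ~ 4^n/(n^(3/2)√π), so n^1·C_n/4^n ~ n^(1 − 3/2)/√π → 0.
Final answer: 0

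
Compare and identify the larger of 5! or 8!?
8!

5!=120, 8!=40,320. 8! > 5!.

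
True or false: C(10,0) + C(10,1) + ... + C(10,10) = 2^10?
True

Working:
Binomial theorem with x = y = 1: Σ C(10,i) = (1+1)^10 = 2^10 = 1,024. The statement holds.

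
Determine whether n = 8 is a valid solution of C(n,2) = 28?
Yes

Solution: C(8,2) = 8·7/2! = 56/2 = 28, which equals 28.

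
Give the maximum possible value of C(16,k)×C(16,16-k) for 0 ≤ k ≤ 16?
165,636,900

C(16,k)·C(16,16-k) = C(16,k)², maximised at the centre k = 8: C(16,8)² = 165,636,900.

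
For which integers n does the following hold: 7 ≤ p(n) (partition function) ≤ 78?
5, 6, 7, 8, 9, 10, 11, 12

Explanation: Tabulating p(n) via p(n) = p(n−1) + p(n−2) − p(n−5) − p(n−7) + …: p(4)=5; p(5)=7; p(6)=11; p(7)=15; p(8)=22; p(9)=30; p(10)=42; p(11)=56; p(12)=77; p(13)=101. So valid n = 5, 6, 7, 8, 9, 10, 11, 12.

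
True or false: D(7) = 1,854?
True

Derangements of 7 elements: D(7) = (7-1)·[D(6) + D(5)] = 6·[265 + 44] = 1,854.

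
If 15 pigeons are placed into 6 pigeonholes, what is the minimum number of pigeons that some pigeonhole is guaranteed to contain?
Pigeonhole: ⌈15/6⌉ = 3.

Answer: 3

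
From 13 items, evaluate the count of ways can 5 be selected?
1,287

Solution: C(13,5) = 13! / (5! × (13-5)!)
         = 13! / (5! × 8!)
         = 1,287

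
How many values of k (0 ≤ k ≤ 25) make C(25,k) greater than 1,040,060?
10

Working:
Row 25 is unimodal and symmetric about k=25/2. C(25,7)=480,700 ≤ 1,040,060; C(25,8)=1,081,575 > 1,040,060; by symmetry C(25,k) > 1,040,060 for k = 8..17. That's 17 - 8 + 1 = 10 values.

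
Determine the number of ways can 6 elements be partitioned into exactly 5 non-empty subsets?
15

Reasoning: This equals S(6,5), the Stirling number of the 2nd kind.
Using the Stirling recurrence: S(n,k) = k·S(n-1,k) + S(n-1,k-1)
S(6,5) = 5·S(5,5) + S(5,4)
         = 5·1 + 10
         = 5 + 10
         = 15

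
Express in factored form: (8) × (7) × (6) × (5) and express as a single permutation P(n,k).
Product of 4 consecutive descending integers starting at 8: P(8,4) = 8!/4! = 1,680.

Answer: P(8,4) = 8!/(4)!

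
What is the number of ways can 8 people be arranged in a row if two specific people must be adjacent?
Treat pair as unit: (8-1)! arrangements × 2 internal orders = 10,080.

Answer: 10,080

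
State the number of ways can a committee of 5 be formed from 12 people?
C(12,5) = 12! / (5! × (12-5)!)
         = 12! / (5! × 7!)
         = 792

Answer: 792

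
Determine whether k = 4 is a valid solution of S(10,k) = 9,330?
No

Solution: S(10,4) = 4·S(9,4) + S(9,3) = 4·7,770 + 3,025 = 34,105, which does not equal 9,330.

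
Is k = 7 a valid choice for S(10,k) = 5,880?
Yes

S(10,7) = 7·S(9,7) + S(9,6) = 7·462 + 2,646 = 5,880, which equals 5,880.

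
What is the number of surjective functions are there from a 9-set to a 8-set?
Onto functions = 8! × S(9,8)
First compute S(9,8) via recurrence:
Using the Stirling recurrence: S(n,k) = k·S(n-1,k) + S(n-1,k-1)
S(9,8) = 8·S(8,8) + S(8,7)
         = 8·1 + 28
         = 8 + 28
         = 36
Then: 40320 × 36 = 1,451,520

Answer: 1,451,520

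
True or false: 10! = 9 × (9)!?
False

Working:
10! = 10 × 9! = 3,628,800, but 9 × 9! = 3,265,920.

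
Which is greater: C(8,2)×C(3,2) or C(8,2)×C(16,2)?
C(8,2)×C(3,2)=84, C(8,2)×C(16,2)=3,360.
Final answer: C(8,2)×C(16,2)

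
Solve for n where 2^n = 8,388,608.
8,388,608 = 1,024 × 1,024 × 8 = 2^10 × 2^10 × 2^3 = 2^23, so n = 23.

Answer: 23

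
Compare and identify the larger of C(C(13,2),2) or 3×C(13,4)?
C(C(13,2),2)

Reasoning: C(C(13,2),2)=3,003, 3×C(13,4)=2,145.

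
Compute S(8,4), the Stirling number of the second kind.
1,701

Working:
Using the Stirling recurrence: S(n,k) = k·S(n-1,k) + S(n-1,k-1)
S(8,4) = 4·S(7,4) + S(7,3)
         = 4·350 + 301
         = 1400 + 301
         = 1,701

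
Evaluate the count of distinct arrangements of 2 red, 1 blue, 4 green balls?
105

Working:
Multinomial: 7!/(2! × 1! × 4!) = 105.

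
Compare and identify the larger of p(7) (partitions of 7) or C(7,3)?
Pentagonal recurrence p(n) = p(n−1) + p(n−2) − p(n−5) − p(n−7) + …: p(7) = p(6) + p(5) − p(2) − p(0) = 11 + 7 − 2 − 1 = 15; C(7,3) = 35.

Answer: C(7,3)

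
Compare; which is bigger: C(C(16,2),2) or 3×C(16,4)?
C(C(16,2),2)

Reasoning: C(C(16,2),2)=7,140, 3×C(16,4)=5,460.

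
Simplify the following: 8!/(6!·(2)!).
28

Solution: This is C(8,6) = 28.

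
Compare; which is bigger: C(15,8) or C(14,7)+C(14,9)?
C(15,8)

Explanation: C(15,8)=6,435; C(14,7)+C(14,9)=3,432+2,002=5,434.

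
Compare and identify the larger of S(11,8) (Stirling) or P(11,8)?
P(11,8)
S(11,8) = 8·S(10,8) + S(10,7) = 8·750 + 5,880 = 11,880; P(11,8) = 6,652,800.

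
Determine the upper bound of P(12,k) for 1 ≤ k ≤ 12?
479,001,600
P(12,k) increases in k, so maximum at k = 12: 12! = 479,001,600.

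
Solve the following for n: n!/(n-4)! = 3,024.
n!/(n-4)! = n×(n-1)×(n-2)×(n-3), a product of 4 consecutive integers ≈ (n−1.5)^4. 3,024^(1/4) + 1.5 ≈ 8.9; check n = 9: 9×8×7×6 = 3,024 ✓. So n = 9.

Answer: 9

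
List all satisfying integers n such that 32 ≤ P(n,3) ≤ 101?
P(4,3)=24; P(5,3)=60; P(6,3)=120. So valid n = 5.
Final answer: 5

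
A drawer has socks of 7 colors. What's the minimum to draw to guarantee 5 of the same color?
Worst case: 4 of each = 28. One more: 29.
Final answer: 29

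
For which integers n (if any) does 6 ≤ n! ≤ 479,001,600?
3, 4, 5, 6, 7, 8, 9, 10, 11, 12

Solution: n! is strictly increasing; 3! = 6 and 12! = 479,001,600, so valid n = 3, 4, 5, 6, 7, 8, 9, 10, 11, 12.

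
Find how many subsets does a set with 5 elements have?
32

Each element can be included or excluded: 2^5 = 32.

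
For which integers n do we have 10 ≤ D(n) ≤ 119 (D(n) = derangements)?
5

Explanation: Using D(n) = (n−1)[D(n−1) + D(n−2)] with D(1)=0, D(2)=1: D(4)=9; D(5)=44; D(6)=265. So valid n = 5.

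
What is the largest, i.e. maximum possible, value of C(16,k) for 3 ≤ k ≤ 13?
12,870
C(16,k) is maximised at the centre of the row: C(16,8) = 12,870.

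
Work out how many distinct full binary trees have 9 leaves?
1,430

Using the Catalan number formula: C_n = C(2n, n) / (n+1)
C_8 = C(16, 8) / (8+1)
     = 12870 / 9
     = 1,430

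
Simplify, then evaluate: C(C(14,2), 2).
4,095

Reasoning: C(14,2) = 91, then C(91, 2) = 4,095.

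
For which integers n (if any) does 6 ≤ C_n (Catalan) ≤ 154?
C_3=5; C_4=14; C_5=42; C_6=132; C_7=429. So valid n = 4, 5, 6.

Answer: 4, 5, 6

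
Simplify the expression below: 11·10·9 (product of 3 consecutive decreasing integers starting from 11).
This is P(11,3) = 11!/(8)! = 990.

Answer: 990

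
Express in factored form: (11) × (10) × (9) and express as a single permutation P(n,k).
P(11,3) = 11!/(8)!

Working:
Product of 3 consecutive descending integers starting at 11: P(11,3) = 11!/8! = 990.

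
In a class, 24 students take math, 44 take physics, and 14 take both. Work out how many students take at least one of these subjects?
54

Reasoning: |A∪B| = |A|+|B|-|A∩B| = 24+44-14 = 54.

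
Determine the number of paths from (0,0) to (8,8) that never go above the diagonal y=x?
1,430

Counted by the Catalan number C_8: C_8 = C(16,8)/(8+1) = 12,870/9 = 1,430.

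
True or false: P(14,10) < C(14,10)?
False

Solution: P(14,10) = 3,632,428,800 and C(14,10) = 1,001; P(n,r) = r! × C(n,r) so P > C whenever r ≥ 2.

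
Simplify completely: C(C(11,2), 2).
1,485

Reasoning: C(11,2) = 55, then C(55, 2) = 1,485.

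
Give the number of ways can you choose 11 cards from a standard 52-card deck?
C(52,11) = 60,403,728,840.

Answer: 60,403,728,840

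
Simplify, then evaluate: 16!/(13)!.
3,360

This equals 16×15×14 = 3,360.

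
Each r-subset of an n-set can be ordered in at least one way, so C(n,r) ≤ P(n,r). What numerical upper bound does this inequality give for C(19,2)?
342

Reasoning: P(19,2) = 19·18 = 342, so C(19,2) ≤ 342. (The bound is loose by a factor of 2! = 2: C(19,2) = 342/2 = 171.)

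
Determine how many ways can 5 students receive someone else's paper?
44

Reasoning: Using D(n) = (n-1)[D(n-1) + D(n-2)]:
D(5) = (5-1) × [D(4) + D(3)]
      = 4 × [9 + 2]
      = 4 × 11
      = 44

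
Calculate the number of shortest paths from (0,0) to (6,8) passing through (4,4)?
1,050

Solution: To (4,4): C(8,4)=70. From there: C(6,2)=15. Total: 1,050.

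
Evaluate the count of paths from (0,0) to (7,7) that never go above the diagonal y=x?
429
Counted by the Catalan number C_7: C_7 = C(14,7)/(7+1) = 3,432/8 = 429.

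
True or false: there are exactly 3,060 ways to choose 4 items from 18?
True

Working:
C(18,4) = 3,060.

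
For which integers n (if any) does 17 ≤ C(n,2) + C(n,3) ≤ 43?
C(4,2)+C(4,3)=10; C(5,2)+C(5,3)=20; C(6,2)+C(6,3)=35; C(7,2)+C(7,3)=56. So valid n = 5, 6.
Final answer: 5, 6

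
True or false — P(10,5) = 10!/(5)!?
Permutation formula P(n,k) = n!/(n-k)!: 10!/5! = 3,628,800/120 = 30,240 = P(10,5). The statement holds.

Answer: True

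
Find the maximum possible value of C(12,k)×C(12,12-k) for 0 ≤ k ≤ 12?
C(12,k)·C(12,12-k) = C(12,k)², maximised at the centre k = 6: C(12,6)² = 853,776.
Final answer: 853,776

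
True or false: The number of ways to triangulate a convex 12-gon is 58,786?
Triangulations of a convex 12-gon are counted by the Catalan number C_10: C_10 = C(20,10)/(10+1) = 184,756/11 = 16,796.

Answer: False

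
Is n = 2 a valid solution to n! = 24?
2! = 2·1! = 2·1 = 2, which does not equal 24.

Answer: No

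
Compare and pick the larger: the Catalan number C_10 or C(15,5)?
C_10

Working:
C_10 = C(20,10)/(10+1) = 184,756/11 = 16,796; C(15,5) = 3,003.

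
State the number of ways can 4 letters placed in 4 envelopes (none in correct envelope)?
9

Reasoning: Using D(n) = (n-1)[D(n-1) + D(n-2)]:
D(4) = (4-1) × [D(3) + D(2)]
      = 3 × [2 + 1]
      = 3 × 3
      = 9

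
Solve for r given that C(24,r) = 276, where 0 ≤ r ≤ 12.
2

Reasoning: C(24,r) is increasing for 0 ≤ r ≤ 12. Stepping up (C(24,r+1) = C(24,r)·(24−r)/(r+1)): C(24,1) = 24, C(24,2) = 276 ✓. So r = 2.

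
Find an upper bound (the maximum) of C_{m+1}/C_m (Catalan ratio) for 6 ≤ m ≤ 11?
46/13

Working:
C_{m+1}/C_m = 2(2m+1)/(m+2), which increases with m. Maximum at m = 11: 2·23/13 = 46/13.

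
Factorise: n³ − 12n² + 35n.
n³ − 12n² + 35n = n(n² − 12n + 35) = n(n − 5)(n − 7).

Answer: n(n − 5)(n − 7)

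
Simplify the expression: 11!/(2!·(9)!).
55
This is C(11,2) = 55.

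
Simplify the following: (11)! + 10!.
43,545,600

Solution: (11)! + 10! = (11)·10! + 10! = (11+1)·10! = 12·10! = 43,545,600.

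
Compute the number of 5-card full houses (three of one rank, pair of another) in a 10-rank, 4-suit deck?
2,160

Solution: Triple rank: 10. Triple suits: C(4,3)=4. Pair rank: 9. Pair suits: C(4,2)=6. Total: 2,160.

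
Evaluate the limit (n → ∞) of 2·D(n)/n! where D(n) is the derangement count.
D(n)/n! → 1/e, so 2·D(n)/n! → 2/e.
Final answer: 2/e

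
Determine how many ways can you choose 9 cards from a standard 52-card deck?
3,679,075,400

Working:
C(52,9) = 3,679,075,400.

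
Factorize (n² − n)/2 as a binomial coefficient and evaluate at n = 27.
C(n,2); C(27,2) = 351

Working:
(n² − n)/2 = n(n−1)/2 = C(n,2). At n = 27: C(27,2) = 351.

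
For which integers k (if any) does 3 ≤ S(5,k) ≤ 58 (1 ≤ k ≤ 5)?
2, 3, 4
S(5,1)=1; S(5,2)=15; S(5,3)=25; S(5,4)=10; S(5,5)=1. So valid k = 2, 3, 4.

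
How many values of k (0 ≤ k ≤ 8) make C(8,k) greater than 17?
5

Row 8 is unimodal and symmetric about k=8/2. C(8,1)=8 ≤ 17; C(8,2)=28 > 17; by symmetry C(8,k) > 17 for k = 2..6. That's 6 - 2 + 1 = 5 values.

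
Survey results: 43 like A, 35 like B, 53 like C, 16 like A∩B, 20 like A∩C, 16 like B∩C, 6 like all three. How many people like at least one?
85

Solution: |A∪B∪C| = 43+35+53-16-20-16+6 = 85.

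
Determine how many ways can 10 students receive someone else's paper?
1,334,961

Working:
Using D(n) = (n-1)[D(n-1) + D(n-2)]:
D(10) = (10-1) × [D(9) + D(8)]
      = 9 × [133496 + 14833]
      = 9 × 148329
      = 1,334,961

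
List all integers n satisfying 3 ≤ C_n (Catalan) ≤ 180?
3, 4, 5, 6

Explanation: C_2=2; C_3=5; C_4=14; C_5=42; C_6=132; C_7=429. So valid n = 3, 4, 5, 6.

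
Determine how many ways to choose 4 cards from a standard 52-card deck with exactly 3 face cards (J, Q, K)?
8,800

Explanation: 12 face cards and 40 non-face cards: C(12,3) × C(40,1) = 220 × 40 = 8,800.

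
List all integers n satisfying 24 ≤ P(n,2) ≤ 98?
6, 7, 8, 9, 10

Explanation: P(5,2)=20; P(6,2)=30; P(7,2)=42; P(8,2)=56; P(9,2)=72; P(10,2)=90; P(11,2)=110. So valid n = 6, 7, 8, 9, 10.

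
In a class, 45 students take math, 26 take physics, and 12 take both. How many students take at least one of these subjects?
59

Solution: |A∪B| = |A|+|B|-|A∩B| = 45+26-12 = 59.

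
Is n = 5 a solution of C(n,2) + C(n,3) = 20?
Yes

Explanation: C(5,2) + C(5,3) = 10 + 10 = 20, which equals 20.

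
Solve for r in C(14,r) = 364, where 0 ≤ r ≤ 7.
C(14,r) is increasing for 0 ≤ r ≤ 7. Stepping up (C(14,r+1) = C(14,r)·(14−r)/(r+1)): C(14,1) = 14, C(14,2) = 91, C(14,3) = 364 ✓. So r = 3.
Final answer: 3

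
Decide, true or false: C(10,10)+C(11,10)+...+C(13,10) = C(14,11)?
True

Hockey stick identity gives Σ = C(14,11) = 364; RHS C(14,11) = 364.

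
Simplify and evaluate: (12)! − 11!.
(12)! − 11! = (12)·11! − 11! = (12−1)·11! = 11·11! = 439,084,800.

Answer: 439,084,800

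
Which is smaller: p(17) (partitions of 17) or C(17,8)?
p(17)

Reasoning: Pentagonal recurrence p(n) = p(n−1) + p(n−2) − p(n−5) − p(n−7) + …: p(17) = p(16) + p(15) − p(12) − p(10) + p(5) + p(2) = 231 + 176 − 77 − 42 + 7 + 2 = 297; C(17,8) = 24,310.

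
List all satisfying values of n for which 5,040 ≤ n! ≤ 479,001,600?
7, 8, 9, 10, 11, 12

Reasoning: n! is strictly increasing; 7! = 5,040 and 12! = 479,001,600, so valid n = 7, 8, 9, 10, 11, 12.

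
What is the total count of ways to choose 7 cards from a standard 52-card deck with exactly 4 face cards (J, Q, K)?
4,890,600

Solution: 12 face cards and 40 non-face cards: C(12,4) × C(40,3) = 495 × 9,880 = 4,890,600.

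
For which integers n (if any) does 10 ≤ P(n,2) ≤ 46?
4, 5, 6, 7

Explanation: P(3,2)=6; P(4,2)=12; P(5,2)=20; P(6,2)=30; P(7,2)=42; P(8,2)=56. So valid n = 4, 5, 6, 7.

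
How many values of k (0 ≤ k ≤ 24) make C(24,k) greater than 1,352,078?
Row 24 is unimodal and symmetric about k=24/2. C(24,9)=1,307,504 ≤ 1,352,078; C(24,10)=1,961,256 > 1,352,078; by symmetry C(24,k) > 1,352,078 for k = 10..14. That's 14 - 10 + 1 = 5 values.

Answer: 5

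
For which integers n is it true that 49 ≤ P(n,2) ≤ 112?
P(7,2)=42; P(8,2)=56; P(9,2)=72; P(10,2)=90; P(11,2)=110; P(12,2)=132. So valid n = 8, 9, 10, 11.

Answer: 8, 9, 10, 11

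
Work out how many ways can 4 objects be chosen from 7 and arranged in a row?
840

Explanation: P(7,4) = 7!/(7-4)! = 840.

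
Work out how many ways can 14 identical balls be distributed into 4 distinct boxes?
680

Explanation: C(14+4-1, 4-1) = C(17, 3) = 680.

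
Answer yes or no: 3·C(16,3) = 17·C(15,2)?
No

Solution: Absorption identity k·C(n,k) = n·C(n-1,k-1). LHS = 3·560 = 1,680; RHS = 17·105 = 1,785.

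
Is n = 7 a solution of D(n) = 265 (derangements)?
D(7) = (7-1)·[D(6) + D(5)] = 6·[265 + 44] = 1,854, which does not equal 265.

Answer: No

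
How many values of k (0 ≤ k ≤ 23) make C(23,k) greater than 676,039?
6
Row 23 is unimodal and symmetric about k=23/2. C(23,8)=490,314 ≤ 676,039; C(23,9)=817,190 > 676,039; by symmetry C(23,k) > 676,039 for k = 9..14. That's 14 - 9 + 1 = 6 values.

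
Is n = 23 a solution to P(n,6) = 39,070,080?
No

Reasoning: P(23,6) = 23·22·21·20·19·18 = 72,681,840, which does not equal 39,070,080.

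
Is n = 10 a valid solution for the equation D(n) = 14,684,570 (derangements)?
No

Reasoning: D(10) = (10-1)·[D(9) + D(8)] = 9·[133,496 + 14,833] = 1,334,961, which does not equal 14,684,570.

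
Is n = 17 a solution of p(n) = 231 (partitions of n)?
No
Pentagonal recurrence p(n) = p(n−1) + p(n−2) − p(n−5) − p(n−7) + …: p(17) = p(16) + p(15) − p(12) − p(10) + p(5) + p(2) = 231 + 176 − 77 − 42 + 7 + 2 = 297, which does not equal 231.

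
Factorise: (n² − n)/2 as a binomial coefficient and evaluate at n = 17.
C(n,2); C(17,2) = 136

Explanation: (n² − n)/2 = n(n−1)/2 = C(n,2). At n = 17: C(17,2) = 136.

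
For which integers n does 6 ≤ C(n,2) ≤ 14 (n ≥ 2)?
4, 5

Working:
C(3,2)=3; C(4,2)=6; C(5,2)=10; C(6,2)=15. So valid n = 4, 5.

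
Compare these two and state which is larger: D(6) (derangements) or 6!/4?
D(6)

Reasoning: D(6) = (6-1)·[D(5) + D(4)] = 5·[44 + 9] = 265; 6!/4 = 720/4 = 180.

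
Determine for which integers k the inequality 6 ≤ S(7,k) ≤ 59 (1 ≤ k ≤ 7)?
6

S(7,1)=1; S(7,2)=63; S(7,3)=301; S(7,4)=350; S(7,5)=140; S(7,6)=21; S(7,7)=1. So valid k = 6.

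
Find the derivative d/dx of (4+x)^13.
13(4+x)^12

Reasoning: Using the power rule: d/dx (4+x)^13 = 13(4+x)^{12}.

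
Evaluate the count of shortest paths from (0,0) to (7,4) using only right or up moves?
Choose 7 rights from 11 moves: C(11,7) = 330.

Answer: 330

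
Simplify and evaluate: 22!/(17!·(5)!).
26,334

Working:
This is C(22,17) = 26,334.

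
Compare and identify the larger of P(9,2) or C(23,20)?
C(23,20)

Solution: P(9,2)=72, C(23,20)=1,771.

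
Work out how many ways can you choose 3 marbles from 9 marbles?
84

C(9,3) = 9! / (3! × (9-3)!)
         = 9! / (3! × 6!)
         = 84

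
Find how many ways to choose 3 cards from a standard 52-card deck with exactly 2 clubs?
3,042
13 clubs and 39 non-clubs: C(13,2) × C(39,1) = 78 × 39 = 3,042.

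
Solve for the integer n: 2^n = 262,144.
18

Reasoning: 262,144 = 1,024 × 256 = 2^10 × 2^8 = 2^18, so n = 18.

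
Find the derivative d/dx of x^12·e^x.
Product rule: d/dx[x^12]·e^x + x^12·d/dx[e^x] = 12x^{11}e^x + x^12e^x.

Answer: (12x^11 + x^12)e^x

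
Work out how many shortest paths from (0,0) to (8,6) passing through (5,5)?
1,008

Explanation: To (5,5): C(10,5)=252. From there: C(4,3)=4. Total: 1,008.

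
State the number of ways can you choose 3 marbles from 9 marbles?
84

Working:
C(9,3) = 9! / (3! × (9-3)!)
         = 9! / (3! × 6!)
         = 84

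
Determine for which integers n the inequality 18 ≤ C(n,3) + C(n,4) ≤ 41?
6
C(5,3)+C(5,4)=15; C(6,3)+C(6,4)=35; C(7,3)+C(7,4)=70. So valid n = 6.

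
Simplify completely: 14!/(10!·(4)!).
1,001

Working:
This is C(14,10) = 1,001.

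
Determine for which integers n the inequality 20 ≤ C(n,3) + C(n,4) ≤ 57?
C(5,3)+C(5,4)=15; C(6,3)+C(6,4)=35; C(7,3)+C(7,4)=70. So valid n = 6.
Final answer: 6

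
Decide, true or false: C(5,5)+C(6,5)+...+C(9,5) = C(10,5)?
Hockey stick identity gives Σ = C(10,6) = 210; RHS C(10,5) = 252.

Answer: False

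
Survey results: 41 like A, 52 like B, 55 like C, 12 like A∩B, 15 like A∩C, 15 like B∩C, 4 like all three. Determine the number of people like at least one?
110

|A∪B∪C| = 41+52+55-12-15-15+4 = 110.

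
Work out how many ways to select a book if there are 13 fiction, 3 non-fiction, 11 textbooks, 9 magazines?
36

Working:
By the addition principle: 13 + 3 + 11 + 9 = 36.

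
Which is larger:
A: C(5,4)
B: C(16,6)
B
A=C(5,4)=5, B=C(16,6)=8,008.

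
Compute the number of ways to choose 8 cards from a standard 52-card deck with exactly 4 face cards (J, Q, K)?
12 face cards and 40 non-face cards: C(12,4) × C(40,4) = 495 × 91,390 = 45,238,050.
Final answer: 45,238,050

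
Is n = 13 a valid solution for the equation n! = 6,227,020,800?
Yes

Explanation: 13! = 13·12! = 13·479,001,600 = 6,227,020,800, which equals 6,227,020,800.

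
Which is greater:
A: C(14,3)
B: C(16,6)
B

Working:
A=C(14,3)=364, B=C(16,6)=8,008.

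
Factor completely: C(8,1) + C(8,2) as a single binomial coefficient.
C(9,2)

Solution: By Pascal's identity: C(8,1) + C(8,2) = C(9,2) = 36.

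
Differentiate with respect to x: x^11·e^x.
(11x^10 + x^11)e^x

Product rule: d/dx[x^11]·e^x + x^11·d/dx[e^x] = 11x^{10}e^x + x^11e^x.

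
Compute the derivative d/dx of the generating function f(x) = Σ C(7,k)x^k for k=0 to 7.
Term-by-term differentiation gives Σ k·C(7,k)x^{k-1} for k=1 to 7.
Final answer: Σ k·C(7,k)x^(k-1) for k=1 to 7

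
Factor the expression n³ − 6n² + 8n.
n(n − 2)(n − 4)

Working:
n³ − 6n² + 8n = n(n² − 6n + 8) = n(n − 2)(n − 4).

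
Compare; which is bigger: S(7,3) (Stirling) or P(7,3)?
S(7,3)

Explanation: S(7,3) = 3·S(6,3) + S(6,2) = 3·90 + 31 = 301; P(7,3) = 210.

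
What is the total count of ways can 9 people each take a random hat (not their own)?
133,496

Solution: Using D(n) = (n-1)[D(n-1) + D(n-2)]:
D(9) = (9-1) × [D(8) + D(7)]
      = 8 × [14833 + 1854]
      = 8 × 16687
      = 133,496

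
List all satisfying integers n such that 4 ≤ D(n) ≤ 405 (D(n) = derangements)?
4, 5, 6

Explanation: Using D(n) = (n−1)[D(n−1) + D(n−2)] with D(1)=0, D(2)=1: D(3)=2; D(4)=9; D(5)=44; D(6)=265; D(7)=1,854. So valid n = 4, 5, 6.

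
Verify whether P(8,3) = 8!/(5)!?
Permutation formula P(n,k) = n!/(n-k)!: 8!/5! = 40,320/120 = 336 = P(8,3). The statement holds.
Final answer: True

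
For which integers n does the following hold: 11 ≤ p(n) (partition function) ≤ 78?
6, 7, 8, 9, 10, 11, 12

Working:
Tabulating p(n) via p(n) = p(n−1) + p(n−2) − p(n−5) − p(n−7) + …: p(5)=7; p(6)=11; p(7)=15; p(8)=22; p(9)=30; p(10)=42; p(11)=56; p(12)=77; p(13)=101. So valid n = 6, 7, 8, 9, 10, 11, 12.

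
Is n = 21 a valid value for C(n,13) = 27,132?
No

Explanation: C(21,13) = 21·20·19·18·17·16·15·14·13·12·11·10·9/13! = 1,267,136,462,592,000/6,227,020,800 = 203,490, which does not equal 27,132.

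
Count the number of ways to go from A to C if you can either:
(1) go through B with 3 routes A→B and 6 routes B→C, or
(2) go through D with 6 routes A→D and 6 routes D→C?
Route via B: 3×6=18. Route via D: 6×6=36. Total: 54.
Final answer: 54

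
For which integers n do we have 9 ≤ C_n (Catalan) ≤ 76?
4, 5

Reasoning: C_3=5; C_4=14; C_5=42; C_6=132. So valid n = 4, 5.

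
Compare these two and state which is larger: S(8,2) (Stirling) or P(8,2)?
S(8,2)

Explanation: S(8,2) = 2·S(7,2) + S(7,1) = 2·63 + 1 = 127; P(8,2) = 56.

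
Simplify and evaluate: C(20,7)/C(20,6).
2

C(n,k+1)/C(n,k) = (n−k)/(k+1). Here (20−6)/(6+1) = 14/7 = 2.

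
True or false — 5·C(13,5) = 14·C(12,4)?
Absorption identity k·C(n,k) = n·C(n-1,k-1). LHS = 5·1287 = 6,435; RHS = 14·495 = 6,930.

Answer: False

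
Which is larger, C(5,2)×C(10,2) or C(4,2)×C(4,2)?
C(5,2)×C(10,2)=450, C(4,2)×C(4,2)=36.

Answer: C(5,2)×C(10,2)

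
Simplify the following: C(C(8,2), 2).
378

C(8,2) = 28, then C(28, 2) = 378.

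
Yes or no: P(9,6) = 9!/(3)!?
Permutation formula P(n,k) = n!/(n-k)!: 9!/3! = 362,880/6 = 60,480 = P(9,6). The statement holds.

Answer: Yes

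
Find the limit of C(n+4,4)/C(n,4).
1

Reasoning: Both numerator and denominator grow as n^4/4! for large n, so the ratio → 1.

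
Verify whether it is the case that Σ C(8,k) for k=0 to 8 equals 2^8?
True

Reasoning: Binomial theorem: Σ C(8,k) = (1+1)^8 = 2^8 = 256; RHS 2^8 = 256.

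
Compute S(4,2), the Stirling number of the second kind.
Using the Stirling recurrence: S(n,k) = k·S(n-1,k) + S(n-1,k-1)
S(4,2) = 2·S(3,2) + S(3,1)
         = 2·3 + 1
         = 6 + 1
         = 7

Answer: 7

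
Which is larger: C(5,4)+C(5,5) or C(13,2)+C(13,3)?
C(13,2)+C(13,3)

Explanation: First=6, Second=364.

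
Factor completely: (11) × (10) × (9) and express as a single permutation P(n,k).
P(11,3) = 11!/(8)!

Product of 3 consecutive descending integers starting at 11: P(11,3) = 11!/8! = 990.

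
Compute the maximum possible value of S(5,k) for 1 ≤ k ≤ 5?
25

Explanation: Row S(5,k) for k = 1..5 (via S(n,k) = k·S(n−1,k) + S(n−1,k−1)): 1, 15, 25, 10, 1. The row is unimodal; maximum at k = 3: 25.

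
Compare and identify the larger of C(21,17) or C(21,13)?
C(21,13)

Solution: C(21,17)=5,985, C(21,13)=203,490.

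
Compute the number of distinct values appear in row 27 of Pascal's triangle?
14
Row 27 has entries C(27,0)..C(27,27); by symmetry C(27,k)=C(27,27-k), giving 14 distinct values.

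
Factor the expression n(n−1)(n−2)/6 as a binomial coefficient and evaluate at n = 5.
C(n,3); C(5,3) = 10

Explanation: n(n−1)(n−2)/6 = n!/(3!(n−3)!) = C(n,3). At n = 5: C(5,3) = 10.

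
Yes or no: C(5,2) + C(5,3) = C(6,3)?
Yes

Reasoning: Pascal's identity: LHS = 10 + 10 = 20; RHS = C(6,3) = 20. Both sides agree, so the statement holds.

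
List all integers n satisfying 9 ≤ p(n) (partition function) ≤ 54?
6, 7, 8, 9, 10
Tabulating p(n) via p(n) = p(n−1) + p(n−2) − p(n−5) − p(n−7) + …: p(5)=7; p(6)=11; p(7)=15; p(8)=22; p(9)=30; p(10)=42; p(11)=56. So valid n = 6, 7, 8, 9, 10.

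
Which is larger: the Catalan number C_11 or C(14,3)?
C_11 = C(22,11)/(11+1) = 705,432/12 = 58,786; C(14,3) = 364.
Final answer: C_11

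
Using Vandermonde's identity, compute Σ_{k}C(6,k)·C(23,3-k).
3,654

Working:
= C(6+23,3) = C(29,3) = 3,654.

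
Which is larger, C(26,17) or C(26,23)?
C(26,17)

C(26,17)=3,124,550, C(26,23)=2,600.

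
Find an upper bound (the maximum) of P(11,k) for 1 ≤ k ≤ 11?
39,916,800

P(11,k) increases in k, so maximum at k = 11: 11! = 39,916,800.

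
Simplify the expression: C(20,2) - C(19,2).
19

Solution: C(20,2) - C(19,2) = C(19,1) = 19.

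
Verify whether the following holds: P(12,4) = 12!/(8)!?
True

Permutation formula P(n,k) = n!/(n-k)!: 12!/8! = 479,001,600/40,320 = 11,880 = P(12,4). The statement holds.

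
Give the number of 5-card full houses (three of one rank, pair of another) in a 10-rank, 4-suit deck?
Triple rank: 10. Triple suits: C(4,3)=4. Pair rank: 9. Pair suits: C(4,2)=6. Total: 2,160.

Answer: 2,160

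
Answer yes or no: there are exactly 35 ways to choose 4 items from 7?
C(7,4) = 35.
Final answer: Yes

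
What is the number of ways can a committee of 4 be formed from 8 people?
70

Reasoning: C(8,4) = 8! / (4! × (8-4)!)
         = 8! / (4! × 4!)
         = 70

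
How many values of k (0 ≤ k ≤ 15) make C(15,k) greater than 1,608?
6

Working:
Row 15 is unimodal and symmetric about k=15/2. C(15,4)=1,365 ≤ 1,608; C(15,5)=3,003 > 1,608; by symmetry C(15,k) > 1,608 for k = 5..10. That's 10 - 5 + 1 = 6 values.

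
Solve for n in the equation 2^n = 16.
4

Reasoning: 2^4 = 16, so n = 4.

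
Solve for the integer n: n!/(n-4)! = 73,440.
n!/(n-4)! = n×(n-1)×(n-2)×(n-3), a product of 4 consecutive integers ≈ (n−1.5)^4. 73,440^(1/4) + 1.5 ≈ 18.0; check n = 18: 18×17×16×15 = 73,440 ✓. So n = 18.

Answer: 18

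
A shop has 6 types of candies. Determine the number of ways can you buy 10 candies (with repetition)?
3,003

Explanation: Stars and bars: C(10+6-1, 10) = C(15, 10) = 3,003.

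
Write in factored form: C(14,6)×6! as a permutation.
P(14,6)

Working:
C(14,6)×6! = [14!/(6!(8)!)]×6! = 14!/(8)! = P(14,6) = 2,162,160.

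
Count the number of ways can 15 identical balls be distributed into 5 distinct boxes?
C(15+5-1, 5-1) = C(19, 4) = 3,876.
Final answer: 3,876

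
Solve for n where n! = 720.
n! is strictly increasing. 4! = 24, 5! = 120, 6! = 720 ✓. So n = 6.

Answer: 6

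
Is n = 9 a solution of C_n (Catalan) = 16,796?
No
C_9 = C(18,9)/(9+1) = 48,620/10 = 4,862, which does not equal 16,796.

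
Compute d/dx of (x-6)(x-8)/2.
(2x - 14)/2

d/dx[(x-6)(x-8)] = (x-8) + (x-6) = 2x - 14. Dividing by 2 gives (2x - 14)/2.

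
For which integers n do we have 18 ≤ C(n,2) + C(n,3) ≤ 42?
5, 6

Solution: C(4,2)+C(4,3)=10; C(5,2)+C(5,3)=20; C(6,2)+C(6,3)=35; C(7,2)+C(7,3)=56. So valid n = 5, 6.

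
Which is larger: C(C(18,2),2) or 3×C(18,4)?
C(C(18,2),2)=11,628, 3×C(18,4)=9,180.
Final answer: C(C(18,2),2)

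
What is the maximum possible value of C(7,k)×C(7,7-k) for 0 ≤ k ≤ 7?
1,225

C(7,k)·C(7,7-k) = C(7,k)², maximised at the centre k = 3: C(7,3)² = 1,225.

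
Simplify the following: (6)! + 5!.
840

Reasoning: (6)! + 5! = (6)·5! + 5! = (6+1)·5! = 7·5! = 840.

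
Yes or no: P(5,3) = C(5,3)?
P(5,3) = 60 but C(5,3) = 10; they differ by a factor of 3! = 6, so the statement does not hold.
Final answer: No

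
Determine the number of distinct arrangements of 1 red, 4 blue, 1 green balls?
30
Multinomial: 6!/(1! × 4! × 1!) = 30.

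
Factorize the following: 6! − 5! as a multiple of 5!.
5 × 5! = 600

Reasoning: 6! − 5! = 6·5! − 5! = (6 − 1)·5! = 5 × 5! = 600.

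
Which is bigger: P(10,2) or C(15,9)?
C(15,9)

Reasoning: P(10,2)=90, C(15,9)=5,005.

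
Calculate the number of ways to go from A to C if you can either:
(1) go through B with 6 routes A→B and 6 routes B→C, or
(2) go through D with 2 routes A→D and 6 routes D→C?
48

Working:
Route via B: 6×6=36. Route via D: 2×6=12. Total: 48.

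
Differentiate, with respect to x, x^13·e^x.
Product rule: d/dx[x^13]·e^x + x^13·d/dx[e^x] = 13x^{12}e^x + x^13e^x.

Answer: (13x^12 + x^13)e^x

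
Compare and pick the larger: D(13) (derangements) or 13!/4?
D(13)

Explanation: D(13) = (13-1)·[D(12) + D(11)] = 12·[176,214,841 + 14,684,570] = 2,290,792,932; 13!/4 = 6,227,020,800/4 = 1,556,755,200.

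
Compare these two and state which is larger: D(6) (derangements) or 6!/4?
D(6) = (6-1)·[D(5) + D(4)] = 5·[44 + 9] = 265; 6!/4 = 720/4 = 180.
Final answer: D(6)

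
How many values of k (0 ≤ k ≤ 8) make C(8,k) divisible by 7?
Checking C(8,k) mod 7 for k = 0..8: divisible at k = 2, 3, 4, 5, 6. That's 5 values.
Final answer: 5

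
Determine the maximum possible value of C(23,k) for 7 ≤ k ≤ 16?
1,352,078

Solution: C(23,k) is maximised at the centre of the row: C(23,11) = 1,352,078.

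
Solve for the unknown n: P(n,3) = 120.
P(n,3) = n(n−1)(n−2) is increasing in n; n(n−1)(n−2) ≈ (n−1)^3 = 120 gives n ≈ 5.9. Check: P(4,3) = 24, P(5,3) = 60, P(6,3) = 120 ✓. So n = 6.
Final answer: 6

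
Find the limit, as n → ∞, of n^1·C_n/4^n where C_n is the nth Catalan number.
0

Explanation: C_n ~ 4^n/(n^(3/2)√π), so n^1·C_n/4^n ~ n^(1 − 3/2)/√π → 0.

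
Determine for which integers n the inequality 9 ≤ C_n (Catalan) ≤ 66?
4, 5

Working:
C_3=5; C_4=14; C_5=42; C_6=132. So valid n = 4, 5.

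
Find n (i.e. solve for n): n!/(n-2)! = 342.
19

Explanation: n!/(n-2)! = n×(n-1), a product of 2 consecutive integers ≈ (n−0.5)^2. 342^(1/2) + 0.5 ≈ 19.0; check n = 19: 19×18 = 342 ✓. So n = 19.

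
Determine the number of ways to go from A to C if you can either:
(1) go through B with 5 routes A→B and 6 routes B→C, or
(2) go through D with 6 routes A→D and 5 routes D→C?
Route via B: 5×6=30. Route via D: 6×5=30. Total: 60.
Final answer: 60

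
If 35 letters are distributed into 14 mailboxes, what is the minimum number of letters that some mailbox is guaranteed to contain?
3

Explanation: Pigeonhole: ⌈35/14⌉ = 3.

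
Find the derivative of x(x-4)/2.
d/dx[(x-0)(x-4)] = (x-4) + (x-0) = 2x - 4. Dividing by 2 gives (2x - 4)/2.
Final answer: (2x - 4)/2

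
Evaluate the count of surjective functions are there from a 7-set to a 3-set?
1,806

Solution: Onto functions = 3! × S(7,3)
First compute S(7,3) via recurrence:
Using the Stirling recurrence: S(n,k) = k·S(n-1,k) + S(n-1,k-1)
S(7,3) = 3·S(6,3) + S(6,2)
         = 3·90 + 31
         = 270 + 31
         = 301
Then: 6 × 301 = 1,806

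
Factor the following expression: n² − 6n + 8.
(n − 2)(n − 4)

Solution: Seek roots whose sum is 6 and product is 8: (2, 4). So n² − 6n + 8 = (n − 2)(n − 4).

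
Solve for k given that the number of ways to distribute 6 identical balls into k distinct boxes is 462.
6

Explanation: Stars and bars: the count is C(6+k−1, k−1), increasing in k. k=4: C(9,3) = 84, k=5: C(10,4) = 210, k=6: C(11,5) = 462 ✓. So k = 6.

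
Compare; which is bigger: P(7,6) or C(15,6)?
P(7,6)

Solution: P(7,6)=5,040, C(15,6)=5,005.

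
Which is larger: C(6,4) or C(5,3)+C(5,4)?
Equal
By Pascal's identity: C(6,4) = C(5,3)+C(5,4) = 15. Equal.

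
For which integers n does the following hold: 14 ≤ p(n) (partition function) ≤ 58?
Tabulating p(n) via p(n) = p(n−1) + p(n−2) − p(n−5) − p(n−7) + …: p(6)=11; p(7)=15; p(8)=22; p(9)=30; p(10)=42; p(11)=56; p(12)=77. So valid n = 7, 8, 9, 10, 11.

Answer: 7, 8, 9, 10, 11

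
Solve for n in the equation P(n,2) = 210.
P(n,2) = n(n−1) is increasing in n; n(n−1) ≈ (n−0.5)^2 = 210 gives n ≈ 15.0. Check: P(13,2) = 156, P(14,2) = 182, P(15,2) = 210 ✓. So n = 15.

Answer: 15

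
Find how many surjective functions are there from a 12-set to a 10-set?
6,187,104,000
Onto functions = 10! × S(12,10)
First compute S(12,10) via recurrence:
Using the Stirling recurrence: S(n,k) = k·S(n-1,k) + S(n-1,k-1)
S(12,10) = 10·S(11,10) + S(11,9)
         = 10·55 + 1155
         = 550 + 1155
         = 1,705
Then: 3628800 × 1705 = 6,187,104,000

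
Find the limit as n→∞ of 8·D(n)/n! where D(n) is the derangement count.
8/e

Explanation: D(n)/n! → 1/e, so 8·D(n)/n! → 8/e.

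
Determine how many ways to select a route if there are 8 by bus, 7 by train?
15

By the addition principle: 8 + 7 = 15.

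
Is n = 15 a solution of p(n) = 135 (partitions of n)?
No

Working:
Pentagonal recurrence p(n) = p(n−1) + p(n−2) − p(n−5) − p(n−7) + …: p(15) = p(14) + p(13) − p(10) − p(8) + p(3) + p(0) = 135 + 101 − 42 − 22 + 3 + 1 = 176, which does not equal 135.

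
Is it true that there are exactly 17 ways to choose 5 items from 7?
False

Working:
C(7,5) = 21 ≠ 17.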